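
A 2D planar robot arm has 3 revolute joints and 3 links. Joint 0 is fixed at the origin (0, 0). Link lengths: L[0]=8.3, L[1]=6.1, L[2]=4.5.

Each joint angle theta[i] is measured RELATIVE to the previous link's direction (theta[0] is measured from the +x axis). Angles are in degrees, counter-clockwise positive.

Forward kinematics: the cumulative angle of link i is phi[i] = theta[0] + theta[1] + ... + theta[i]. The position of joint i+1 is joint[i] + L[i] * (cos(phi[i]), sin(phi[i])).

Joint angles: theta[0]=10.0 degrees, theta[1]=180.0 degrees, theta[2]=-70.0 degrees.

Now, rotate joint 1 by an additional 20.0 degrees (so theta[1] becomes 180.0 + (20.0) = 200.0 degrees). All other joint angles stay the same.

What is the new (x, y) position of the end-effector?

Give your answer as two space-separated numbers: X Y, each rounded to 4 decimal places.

joint[0] = (0.0000, 0.0000)  (base)
link 0: phi[0] = 10 = 10 deg
  cos(10 deg) = 0.9848, sin(10 deg) = 0.1736
  joint[1] = (0.0000, 0.0000) + 8.3 * (0.9848, 0.1736) = (0.0000 + 8.1739, 0.0000 + 1.4413) = (8.1739, 1.4413)
link 1: phi[1] = 10 + 200 = 210 deg
  cos(210 deg) = -0.8660, sin(210 deg) = -0.5000
  joint[2] = (8.1739, 1.4413) + 6.1 * (-0.8660, -0.5000) = (8.1739 + -5.2828, 1.4413 + -3.0500) = (2.8911, -1.6087)
link 2: phi[2] = 10 + 200 + -70 = 140 deg
  cos(140 deg) = -0.7660, sin(140 deg) = 0.6428
  joint[3] = (2.8911, -1.6087) + 4.5 * (-0.7660, 0.6428) = (2.8911 + -3.4472, -1.6087 + 2.8925) = (-0.5561, 1.2838)
End effector: (-0.5561, 1.2838)

Answer: -0.5561 1.2838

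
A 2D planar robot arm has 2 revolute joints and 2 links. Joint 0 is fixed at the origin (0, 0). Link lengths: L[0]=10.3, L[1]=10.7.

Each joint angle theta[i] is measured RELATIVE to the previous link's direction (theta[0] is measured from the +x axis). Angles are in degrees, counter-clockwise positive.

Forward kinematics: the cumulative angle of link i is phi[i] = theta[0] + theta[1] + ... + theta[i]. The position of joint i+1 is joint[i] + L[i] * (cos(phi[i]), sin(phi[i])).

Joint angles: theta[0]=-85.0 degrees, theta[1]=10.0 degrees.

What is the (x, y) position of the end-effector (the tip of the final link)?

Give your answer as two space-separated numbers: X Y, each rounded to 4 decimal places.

Answer: 3.6671 -20.5962

Derivation:
joint[0] = (0.0000, 0.0000)  (base)
link 0: phi[0] = -85 = -85 deg
  cos(-85 deg) = 0.0872, sin(-85 deg) = -0.9962
  joint[1] = (0.0000, 0.0000) + 10.3 * (0.0872, -0.9962) = (0.0000 + 0.8977, 0.0000 + -10.2608) = (0.8977, -10.2608)
link 1: phi[1] = -85 + 10 = -75 deg
  cos(-75 deg) = 0.2588, sin(-75 deg) = -0.9659
  joint[2] = (0.8977, -10.2608) + 10.7 * (0.2588, -0.9659) = (0.8977 + 2.7694, -10.2608 + -10.3354) = (3.6671, -20.5962)
End effector: (3.6671, -20.5962)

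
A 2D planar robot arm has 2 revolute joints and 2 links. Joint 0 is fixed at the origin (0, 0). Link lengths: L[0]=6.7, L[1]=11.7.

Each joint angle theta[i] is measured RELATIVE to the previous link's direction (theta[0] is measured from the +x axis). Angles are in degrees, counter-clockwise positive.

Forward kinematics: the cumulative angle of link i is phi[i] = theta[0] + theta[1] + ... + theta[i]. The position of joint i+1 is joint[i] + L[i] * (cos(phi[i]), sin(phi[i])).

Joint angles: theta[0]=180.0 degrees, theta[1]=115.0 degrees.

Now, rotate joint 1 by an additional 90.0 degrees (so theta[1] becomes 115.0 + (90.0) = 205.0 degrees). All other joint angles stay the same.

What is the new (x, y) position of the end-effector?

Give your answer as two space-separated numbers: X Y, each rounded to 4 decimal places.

joint[0] = (0.0000, 0.0000)  (base)
link 0: phi[0] = 180 = 180 deg
  cos(180 deg) = -1.0000, sin(180 deg) = 0.0000
  joint[1] = (0.0000, 0.0000) + 6.7 * (-1.0000, 0.0000) = (0.0000 + -6.7000, 0.0000 + 0.0000) = (-6.7000, 0.0000)
link 1: phi[1] = 180 + 205 = 385 deg
  cos(385 deg) = 0.9063, sin(385 deg) = 0.4226
  joint[2] = (-6.7000, 0.0000) + 11.7 * (0.9063, 0.4226) = (-6.7000 + 10.6038, 0.0000 + 4.9446) = (3.9038, 4.9446)
End effector: (3.9038, 4.9446)

Answer: 3.9038 4.9446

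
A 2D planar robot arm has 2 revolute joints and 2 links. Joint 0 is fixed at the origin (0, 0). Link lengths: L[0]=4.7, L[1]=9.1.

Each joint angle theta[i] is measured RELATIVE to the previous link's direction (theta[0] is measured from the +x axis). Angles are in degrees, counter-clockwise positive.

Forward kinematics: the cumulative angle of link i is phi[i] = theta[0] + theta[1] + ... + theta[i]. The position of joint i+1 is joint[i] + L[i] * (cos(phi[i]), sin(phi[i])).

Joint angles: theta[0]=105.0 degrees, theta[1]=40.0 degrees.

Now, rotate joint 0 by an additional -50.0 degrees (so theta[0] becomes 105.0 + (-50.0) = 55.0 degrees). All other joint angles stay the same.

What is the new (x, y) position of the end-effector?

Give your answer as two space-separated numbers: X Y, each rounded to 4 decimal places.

Answer: 1.9027 12.9154

Derivation:
joint[0] = (0.0000, 0.0000)  (base)
link 0: phi[0] = 55 = 55 deg
  cos(55 deg) = 0.5736, sin(55 deg) = 0.8192
  joint[1] = (0.0000, 0.0000) + 4.7 * (0.5736, 0.8192) = (0.0000 + 2.6958, 0.0000 + 3.8500) = (2.6958, 3.8500)
link 1: phi[1] = 55 + 40 = 95 deg
  cos(95 deg) = -0.0872, sin(95 deg) = 0.9962
  joint[2] = (2.6958, 3.8500) + 9.1 * (-0.0872, 0.9962) = (2.6958 + -0.7931, 3.8500 + 9.0654) = (1.9027, 12.9154)
End effector: (1.9027, 12.9154)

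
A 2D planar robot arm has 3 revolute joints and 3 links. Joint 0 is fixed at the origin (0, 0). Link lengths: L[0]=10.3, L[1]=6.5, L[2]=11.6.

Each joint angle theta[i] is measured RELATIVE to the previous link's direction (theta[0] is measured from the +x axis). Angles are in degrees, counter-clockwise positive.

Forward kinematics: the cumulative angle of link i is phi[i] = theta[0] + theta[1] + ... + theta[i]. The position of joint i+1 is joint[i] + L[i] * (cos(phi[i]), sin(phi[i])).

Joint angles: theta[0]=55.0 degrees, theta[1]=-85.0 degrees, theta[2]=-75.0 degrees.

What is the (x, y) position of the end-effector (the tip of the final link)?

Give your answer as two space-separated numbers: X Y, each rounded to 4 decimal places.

joint[0] = (0.0000, 0.0000)  (base)
link 0: phi[0] = 55 = 55 deg
  cos(55 deg) = 0.5736, sin(55 deg) = 0.8192
  joint[1] = (0.0000, 0.0000) + 10.3 * (0.5736, 0.8192) = (0.0000 + 5.9078, 0.0000 + 8.4373) = (5.9078, 8.4373)
link 1: phi[1] = 55 + -85 = -30 deg
  cos(-30 deg) = 0.8660, sin(-30 deg) = -0.5000
  joint[2] = (5.9078, 8.4373) + 6.5 * (0.8660, -0.5000) = (5.9078 + 5.6292, 8.4373 + -3.2500) = (11.5370, 5.1873)
link 2: phi[2] = 55 + -85 + -75 = -105 deg
  cos(-105 deg) = -0.2588, sin(-105 deg) = -0.9659
  joint[3] = (11.5370, 5.1873) + 11.6 * (-0.2588, -0.9659) = (11.5370 + -3.0023, 5.1873 + -11.2047) = (8.5347, -6.0175)
End effector: (8.5347, -6.0175)

Answer: 8.5347 -6.0175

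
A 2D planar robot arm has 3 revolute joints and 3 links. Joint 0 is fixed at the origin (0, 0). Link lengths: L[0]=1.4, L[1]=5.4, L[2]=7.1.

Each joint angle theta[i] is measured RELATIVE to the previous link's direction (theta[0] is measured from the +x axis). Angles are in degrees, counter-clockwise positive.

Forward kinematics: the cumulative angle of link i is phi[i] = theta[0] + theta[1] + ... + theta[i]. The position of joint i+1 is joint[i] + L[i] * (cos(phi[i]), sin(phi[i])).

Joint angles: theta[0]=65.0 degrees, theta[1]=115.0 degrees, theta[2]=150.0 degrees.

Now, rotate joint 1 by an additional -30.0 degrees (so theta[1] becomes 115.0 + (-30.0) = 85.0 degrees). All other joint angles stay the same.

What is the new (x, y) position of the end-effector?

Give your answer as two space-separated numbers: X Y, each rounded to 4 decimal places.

joint[0] = (0.0000, 0.0000)  (base)
link 0: phi[0] = 65 = 65 deg
  cos(65 deg) = 0.4226, sin(65 deg) = 0.9063
  joint[1] = (0.0000, 0.0000) + 1.4 * (0.4226, 0.9063) = (0.0000 + 0.5917, 0.0000 + 1.2688) = (0.5917, 1.2688)
link 1: phi[1] = 65 + 85 = 150 deg
  cos(150 deg) = -0.8660, sin(150 deg) = 0.5000
  joint[2] = (0.5917, 1.2688) + 5.4 * (-0.8660, 0.5000) = (0.5917 + -4.6765, 1.2688 + 2.7000) = (-4.0849, 3.9688)
link 2: phi[2] = 65 + 85 + 150 = 300 deg
  cos(300 deg) = 0.5000, sin(300 deg) = -0.8660
  joint[3] = (-4.0849, 3.9688) + 7.1 * (0.5000, -0.8660) = (-4.0849 + 3.5500, 3.9688 + -6.1488) = (-0.5349, -2.1799)
End effector: (-0.5349, -2.1799)

Answer: -0.5349 -2.1799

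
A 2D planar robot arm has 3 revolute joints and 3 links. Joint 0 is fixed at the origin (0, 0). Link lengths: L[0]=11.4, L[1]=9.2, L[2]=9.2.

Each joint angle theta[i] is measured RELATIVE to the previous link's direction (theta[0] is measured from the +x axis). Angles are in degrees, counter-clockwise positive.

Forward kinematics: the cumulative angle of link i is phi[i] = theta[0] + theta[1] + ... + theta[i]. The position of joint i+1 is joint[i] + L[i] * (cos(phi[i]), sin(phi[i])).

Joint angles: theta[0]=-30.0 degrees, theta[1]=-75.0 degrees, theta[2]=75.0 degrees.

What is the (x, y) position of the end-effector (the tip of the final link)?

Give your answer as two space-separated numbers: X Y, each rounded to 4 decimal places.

joint[0] = (0.0000, 0.0000)  (base)
link 0: phi[0] = -30 = -30 deg
  cos(-30 deg) = 0.8660, sin(-30 deg) = -0.5000
  joint[1] = (0.0000, 0.0000) + 11.4 * (0.8660, -0.5000) = (0.0000 + 9.8727, 0.0000 + -5.7000) = (9.8727, -5.7000)
link 1: phi[1] = -30 + -75 = -105 deg
  cos(-105 deg) = -0.2588, sin(-105 deg) = -0.9659
  joint[2] = (9.8727, -5.7000) + 9.2 * (-0.2588, -0.9659) = (9.8727 + -2.3811, -5.7000 + -8.8865) = (7.4916, -14.5865)
link 2: phi[2] = -30 + -75 + 75 = -30 deg
  cos(-30 deg) = 0.8660, sin(-30 deg) = -0.5000
  joint[3] = (7.4916, -14.5865) + 9.2 * (0.8660, -0.5000) = (7.4916 + 7.9674, -14.5865 + -4.6000) = (15.4590, -19.1865)
End effector: (15.4590, -19.1865)

Answer: 15.4590 -19.1865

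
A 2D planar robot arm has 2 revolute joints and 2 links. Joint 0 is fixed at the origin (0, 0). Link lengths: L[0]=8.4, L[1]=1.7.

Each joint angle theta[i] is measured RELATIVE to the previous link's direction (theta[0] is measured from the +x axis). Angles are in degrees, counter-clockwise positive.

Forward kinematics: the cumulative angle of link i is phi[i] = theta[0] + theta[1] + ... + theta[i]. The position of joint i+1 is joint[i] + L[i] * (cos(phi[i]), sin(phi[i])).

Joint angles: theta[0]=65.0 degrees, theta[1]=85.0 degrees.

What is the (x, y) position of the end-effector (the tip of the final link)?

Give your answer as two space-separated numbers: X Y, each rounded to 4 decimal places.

Answer: 2.0778 8.4630

Derivation:
joint[0] = (0.0000, 0.0000)  (base)
link 0: phi[0] = 65 = 65 deg
  cos(65 deg) = 0.4226, sin(65 deg) = 0.9063
  joint[1] = (0.0000, 0.0000) + 8.4 * (0.4226, 0.9063) = (0.0000 + 3.5500, 0.0000 + 7.6130) = (3.5500, 7.6130)
link 1: phi[1] = 65 + 85 = 150 deg
  cos(150 deg) = -0.8660, sin(150 deg) = 0.5000
  joint[2] = (3.5500, 7.6130) + 1.7 * (-0.8660, 0.5000) = (3.5500 + -1.4722, 7.6130 + 0.8500) = (2.0778, 8.4630)
End effector: (2.0778, 8.4630)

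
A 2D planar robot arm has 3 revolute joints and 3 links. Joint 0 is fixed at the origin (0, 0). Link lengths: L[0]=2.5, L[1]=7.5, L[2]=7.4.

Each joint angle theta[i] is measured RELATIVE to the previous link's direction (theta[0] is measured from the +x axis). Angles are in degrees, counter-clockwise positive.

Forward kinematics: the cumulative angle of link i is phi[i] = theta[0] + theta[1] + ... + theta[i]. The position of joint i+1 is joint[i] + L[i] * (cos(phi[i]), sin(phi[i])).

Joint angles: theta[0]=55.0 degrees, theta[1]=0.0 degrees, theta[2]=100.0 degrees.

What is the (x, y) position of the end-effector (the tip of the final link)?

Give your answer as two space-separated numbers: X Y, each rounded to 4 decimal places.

joint[0] = (0.0000, 0.0000)  (base)
link 0: phi[0] = 55 = 55 deg
  cos(55 deg) = 0.5736, sin(55 deg) = 0.8192
  joint[1] = (0.0000, 0.0000) + 2.5 * (0.5736, 0.8192) = (0.0000 + 1.4339, 0.0000 + 2.0479) = (1.4339, 2.0479)
link 1: phi[1] = 55 + 0 = 55 deg
  cos(55 deg) = 0.5736, sin(55 deg) = 0.8192
  joint[2] = (1.4339, 2.0479) + 7.5 * (0.5736, 0.8192) = (1.4339 + 4.3018, 2.0479 + 6.1436) = (5.7358, 8.1915)
link 2: phi[2] = 55 + 0 + 100 = 155 deg
  cos(155 deg) = -0.9063, sin(155 deg) = 0.4226
  joint[3] = (5.7358, 8.1915) + 7.4 * (-0.9063, 0.4226) = (5.7358 + -6.7067, 8.1915 + 3.1274) = (-0.9709, 11.3189)
End effector: (-0.9709, 11.3189)

Answer: -0.9709 11.3189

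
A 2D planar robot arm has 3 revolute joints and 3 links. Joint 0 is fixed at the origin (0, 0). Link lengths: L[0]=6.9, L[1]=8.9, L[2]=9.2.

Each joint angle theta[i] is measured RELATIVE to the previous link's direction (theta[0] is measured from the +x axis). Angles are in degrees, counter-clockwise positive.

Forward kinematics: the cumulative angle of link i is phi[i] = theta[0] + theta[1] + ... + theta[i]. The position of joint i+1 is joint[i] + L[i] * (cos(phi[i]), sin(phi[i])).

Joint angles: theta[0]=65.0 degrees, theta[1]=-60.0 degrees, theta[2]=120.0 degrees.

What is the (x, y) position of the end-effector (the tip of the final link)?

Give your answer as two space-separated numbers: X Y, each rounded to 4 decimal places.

Answer: 6.5053 14.5654

Derivation:
joint[0] = (0.0000, 0.0000)  (base)
link 0: phi[0] = 65 = 65 deg
  cos(65 deg) = 0.4226, sin(65 deg) = 0.9063
  joint[1] = (0.0000, 0.0000) + 6.9 * (0.4226, 0.9063) = (0.0000 + 2.9161, 0.0000 + 6.2535) = (2.9161, 6.2535)
link 1: phi[1] = 65 + -60 = 5 deg
  cos(5 deg) = 0.9962, sin(5 deg) = 0.0872
  joint[2] = (2.9161, 6.2535) + 8.9 * (0.9962, 0.0872) = (2.9161 + 8.8661, 6.2535 + 0.7757) = (11.7822, 7.0292)
link 2: phi[2] = 65 + -60 + 120 = 125 deg
  cos(125 deg) = -0.5736, sin(125 deg) = 0.8192
  joint[3] = (11.7822, 7.0292) + 9.2 * (-0.5736, 0.8192) = (11.7822 + -5.2769, 7.0292 + 7.5362) = (6.5053, 14.5654)
End effector: (6.5053, 14.5654)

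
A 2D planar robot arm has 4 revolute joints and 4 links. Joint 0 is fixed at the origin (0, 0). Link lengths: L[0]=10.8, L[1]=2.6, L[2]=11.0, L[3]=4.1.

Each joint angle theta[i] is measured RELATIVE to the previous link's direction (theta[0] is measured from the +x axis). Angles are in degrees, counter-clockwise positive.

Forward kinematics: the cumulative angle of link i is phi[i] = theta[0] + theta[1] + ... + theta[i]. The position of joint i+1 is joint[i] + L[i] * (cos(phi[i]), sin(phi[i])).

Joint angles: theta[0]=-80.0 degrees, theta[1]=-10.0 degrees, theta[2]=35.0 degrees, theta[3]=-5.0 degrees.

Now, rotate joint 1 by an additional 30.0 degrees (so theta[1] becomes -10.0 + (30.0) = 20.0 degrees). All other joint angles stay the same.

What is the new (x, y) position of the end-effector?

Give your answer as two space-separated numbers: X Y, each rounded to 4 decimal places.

joint[0] = (0.0000, 0.0000)  (base)
link 0: phi[0] = -80 = -80 deg
  cos(-80 deg) = 0.1736, sin(-80 deg) = -0.9848
  joint[1] = (0.0000, 0.0000) + 10.8 * (0.1736, -0.9848) = (0.0000 + 1.8754, 0.0000 + -10.6359) = (1.8754, -10.6359)
link 1: phi[1] = -80 + 20 = -60 deg
  cos(-60 deg) = 0.5000, sin(-60 deg) = -0.8660
  joint[2] = (1.8754, -10.6359) + 2.6 * (0.5000, -0.8660) = (1.8754 + 1.3000, -10.6359 + -2.2517) = (3.1754, -12.8876)
link 2: phi[2] = -80 + 20 + 35 = -25 deg
  cos(-25 deg) = 0.9063, sin(-25 deg) = -0.4226
  joint[3] = (3.1754, -12.8876) + 11 * (0.9063, -0.4226) = (3.1754 + 9.9694, -12.8876 + -4.6488) = (13.1448, -17.5364)
link 3: phi[3] = -80 + 20 + 35 + -5 = -30 deg
  cos(-30 deg) = 0.8660, sin(-30 deg) = -0.5000
  joint[4] = (13.1448, -17.5364) + 4.1 * (0.8660, -0.5000) = (13.1448 + 3.5507, -17.5364 + -2.0500) = (16.6955, -19.5864)
End effector: (16.6955, -19.5864)

Answer: 16.6955 -19.5864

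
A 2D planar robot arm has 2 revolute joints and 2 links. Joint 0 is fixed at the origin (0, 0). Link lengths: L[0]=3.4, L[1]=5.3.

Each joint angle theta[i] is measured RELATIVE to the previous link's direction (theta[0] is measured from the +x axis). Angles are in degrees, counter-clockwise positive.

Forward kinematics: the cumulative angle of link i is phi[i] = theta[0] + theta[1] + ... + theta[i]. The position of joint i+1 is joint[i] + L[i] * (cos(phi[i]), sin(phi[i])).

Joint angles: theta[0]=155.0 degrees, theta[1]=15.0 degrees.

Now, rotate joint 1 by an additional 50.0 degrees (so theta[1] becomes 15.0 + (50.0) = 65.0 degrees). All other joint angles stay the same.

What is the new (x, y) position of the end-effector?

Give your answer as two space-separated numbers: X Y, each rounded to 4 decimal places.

Answer: -7.1415 -1.9699

Derivation:
joint[0] = (0.0000, 0.0000)  (base)
link 0: phi[0] = 155 = 155 deg
  cos(155 deg) = -0.9063, sin(155 deg) = 0.4226
  joint[1] = (0.0000, 0.0000) + 3.4 * (-0.9063, 0.4226) = (0.0000 + -3.0814, 0.0000 + 1.4369) = (-3.0814, 1.4369)
link 1: phi[1] = 155 + 65 = 220 deg
  cos(220 deg) = -0.7660, sin(220 deg) = -0.6428
  joint[2] = (-3.0814, 1.4369) + 5.3 * (-0.7660, -0.6428) = (-3.0814 + -4.0600, 1.4369 + -3.4068) = (-7.1415, -1.9699)
End effector: (-7.1415, -1.9699)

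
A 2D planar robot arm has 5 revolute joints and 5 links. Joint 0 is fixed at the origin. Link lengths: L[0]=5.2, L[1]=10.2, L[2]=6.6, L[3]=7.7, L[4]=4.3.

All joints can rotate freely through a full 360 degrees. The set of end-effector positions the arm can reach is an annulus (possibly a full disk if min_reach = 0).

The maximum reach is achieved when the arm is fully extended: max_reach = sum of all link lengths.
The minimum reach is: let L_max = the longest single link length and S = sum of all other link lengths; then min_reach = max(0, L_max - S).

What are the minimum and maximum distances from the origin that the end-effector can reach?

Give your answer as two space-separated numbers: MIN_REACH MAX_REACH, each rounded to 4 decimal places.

Answer: 0.0000 34.0000

Derivation:
Link lengths: [5.2, 10.2, 6.6, 7.7, 4.3]
max_reach = 5.2 + 10.2 + 6.6 + 7.7 + 4.3 = 34
L_max = max([5.2, 10.2, 6.6, 7.7, 4.3]) = 10.2
S (sum of others) = 34 - 10.2 = 23.8
min_reach = max(0, 10.2 - 23.8) = max(0, -13.6) = 0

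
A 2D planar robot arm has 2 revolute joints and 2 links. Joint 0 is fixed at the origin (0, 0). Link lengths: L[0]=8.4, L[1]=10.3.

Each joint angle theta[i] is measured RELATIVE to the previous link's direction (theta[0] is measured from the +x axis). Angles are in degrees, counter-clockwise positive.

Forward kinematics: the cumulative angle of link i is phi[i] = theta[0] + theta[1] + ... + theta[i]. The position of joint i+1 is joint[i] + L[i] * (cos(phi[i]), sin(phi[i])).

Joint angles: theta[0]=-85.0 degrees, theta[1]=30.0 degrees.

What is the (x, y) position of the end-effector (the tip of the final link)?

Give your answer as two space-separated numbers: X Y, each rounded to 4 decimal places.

joint[0] = (0.0000, 0.0000)  (base)
link 0: phi[0] = -85 = -85 deg
  cos(-85 deg) = 0.0872, sin(-85 deg) = -0.9962
  joint[1] = (0.0000, 0.0000) + 8.4 * (0.0872, -0.9962) = (0.0000 + 0.7321, 0.0000 + -8.3680) = (0.7321, -8.3680)
link 1: phi[1] = -85 + 30 = -55 deg
  cos(-55 deg) = 0.5736, sin(-55 deg) = -0.8192
  joint[2] = (0.7321, -8.3680) + 10.3 * (0.5736, -0.8192) = (0.7321 + 5.9078, -8.3680 + -8.4373) = (6.6399, -16.8053)
End effector: (6.6399, -16.8053)

Answer: 6.6399 -16.8053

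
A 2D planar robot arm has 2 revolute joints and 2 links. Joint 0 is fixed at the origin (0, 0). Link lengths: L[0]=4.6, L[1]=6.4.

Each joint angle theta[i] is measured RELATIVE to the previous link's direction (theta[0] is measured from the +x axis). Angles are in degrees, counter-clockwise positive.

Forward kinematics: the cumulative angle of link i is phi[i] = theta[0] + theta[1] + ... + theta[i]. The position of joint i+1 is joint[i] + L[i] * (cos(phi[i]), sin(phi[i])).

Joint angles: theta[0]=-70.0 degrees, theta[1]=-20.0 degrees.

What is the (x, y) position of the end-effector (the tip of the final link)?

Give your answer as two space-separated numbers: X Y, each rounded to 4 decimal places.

joint[0] = (0.0000, 0.0000)  (base)
link 0: phi[0] = -70 = -70 deg
  cos(-70 deg) = 0.3420, sin(-70 deg) = -0.9397
  joint[1] = (0.0000, 0.0000) + 4.6 * (0.3420, -0.9397) = (0.0000 + 1.5733, 0.0000 + -4.3226) = (1.5733, -4.3226)
link 1: phi[1] = -70 + -20 = -90 deg
  cos(-90 deg) = 0.0000, sin(-90 deg) = -1.0000
  joint[2] = (1.5733, -4.3226) + 6.4 * (0.0000, -1.0000) = (1.5733 + 0.0000, -4.3226 + -6.4000) = (1.5733, -10.7226)
End effector: (1.5733, -10.7226)

Answer: 1.5733 -10.7226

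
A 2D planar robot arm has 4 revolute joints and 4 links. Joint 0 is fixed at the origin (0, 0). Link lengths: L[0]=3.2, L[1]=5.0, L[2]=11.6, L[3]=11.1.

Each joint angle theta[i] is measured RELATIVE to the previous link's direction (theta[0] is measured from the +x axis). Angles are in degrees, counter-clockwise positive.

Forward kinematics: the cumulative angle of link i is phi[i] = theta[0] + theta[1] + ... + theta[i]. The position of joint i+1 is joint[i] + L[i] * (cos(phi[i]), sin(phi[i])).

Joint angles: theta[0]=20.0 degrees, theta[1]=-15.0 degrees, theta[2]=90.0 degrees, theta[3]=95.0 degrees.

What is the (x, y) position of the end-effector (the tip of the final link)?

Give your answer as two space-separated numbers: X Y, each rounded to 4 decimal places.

Answer: -3.9544 11.1586

Derivation:
joint[0] = (0.0000, 0.0000)  (base)
link 0: phi[0] = 20 = 20 deg
  cos(20 deg) = 0.9397, sin(20 deg) = 0.3420
  joint[1] = (0.0000, 0.0000) + 3.2 * (0.9397, 0.3420) = (0.0000 + 3.0070, 0.0000 + 1.0945) = (3.0070, 1.0945)
link 1: phi[1] = 20 + -15 = 5 deg
  cos(5 deg) = 0.9962, sin(5 deg) = 0.0872
  joint[2] = (3.0070, 1.0945) + 5 * (0.9962, 0.0872) = (3.0070 + 4.9810, 1.0945 + 0.4358) = (7.9880, 1.5302)
link 2: phi[2] = 20 + -15 + 90 = 95 deg
  cos(95 deg) = -0.0872, sin(95 deg) = 0.9962
  joint[3] = (7.9880, 1.5302) + 11.6 * (-0.0872, 0.9962) = (7.9880 + -1.0110, 1.5302 + 11.5559) = (6.9770, 13.0861)
link 3: phi[3] = 20 + -15 + 90 + 95 = 190 deg
  cos(190 deg) = -0.9848, sin(190 deg) = -0.1736
  joint[4] = (6.9770, 13.0861) + 11.1 * (-0.9848, -0.1736) = (6.9770 + -10.9314, 13.0861 + -1.9275) = (-3.9544, 11.1586)
End effector: (-3.9544, 11.1586)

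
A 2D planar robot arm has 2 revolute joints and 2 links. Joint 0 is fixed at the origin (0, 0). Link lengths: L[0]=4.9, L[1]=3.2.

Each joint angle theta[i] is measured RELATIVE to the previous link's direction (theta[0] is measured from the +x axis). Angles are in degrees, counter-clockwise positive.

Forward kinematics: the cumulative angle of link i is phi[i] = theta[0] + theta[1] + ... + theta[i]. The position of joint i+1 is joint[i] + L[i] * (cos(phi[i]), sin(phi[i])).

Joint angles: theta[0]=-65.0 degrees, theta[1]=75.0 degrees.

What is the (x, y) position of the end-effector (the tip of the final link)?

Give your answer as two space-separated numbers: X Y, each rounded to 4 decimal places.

joint[0] = (0.0000, 0.0000)  (base)
link 0: phi[0] = -65 = -65 deg
  cos(-65 deg) = 0.4226, sin(-65 deg) = -0.9063
  joint[1] = (0.0000, 0.0000) + 4.9 * (0.4226, -0.9063) = (0.0000 + 2.0708, 0.0000 + -4.4409) = (2.0708, -4.4409)
link 1: phi[1] = -65 + 75 = 10 deg
  cos(10 deg) = 0.9848, sin(10 deg) = 0.1736
  joint[2] = (2.0708, -4.4409) + 3.2 * (0.9848, 0.1736) = (2.0708 + 3.1514, -4.4409 + 0.5557) = (5.2222, -3.8852)
End effector: (5.2222, -3.8852)

Answer: 5.2222 -3.8852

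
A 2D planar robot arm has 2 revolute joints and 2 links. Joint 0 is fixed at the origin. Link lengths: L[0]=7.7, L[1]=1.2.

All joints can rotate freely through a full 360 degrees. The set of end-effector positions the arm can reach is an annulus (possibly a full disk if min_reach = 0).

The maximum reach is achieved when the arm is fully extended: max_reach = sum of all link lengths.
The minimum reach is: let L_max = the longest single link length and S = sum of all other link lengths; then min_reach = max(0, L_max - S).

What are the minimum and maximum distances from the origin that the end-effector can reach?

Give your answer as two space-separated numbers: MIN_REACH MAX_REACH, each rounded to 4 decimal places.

Link lengths: [7.7, 1.2]
max_reach = 7.7 + 1.2 = 8.9
L_max = max([7.7, 1.2]) = 7.7
S (sum of others) = 8.9 - 7.7 = 1.2
min_reach = max(0, 7.7 - 1.2) = max(0, 6.5) = 6.5

Answer: 6.5000 8.9000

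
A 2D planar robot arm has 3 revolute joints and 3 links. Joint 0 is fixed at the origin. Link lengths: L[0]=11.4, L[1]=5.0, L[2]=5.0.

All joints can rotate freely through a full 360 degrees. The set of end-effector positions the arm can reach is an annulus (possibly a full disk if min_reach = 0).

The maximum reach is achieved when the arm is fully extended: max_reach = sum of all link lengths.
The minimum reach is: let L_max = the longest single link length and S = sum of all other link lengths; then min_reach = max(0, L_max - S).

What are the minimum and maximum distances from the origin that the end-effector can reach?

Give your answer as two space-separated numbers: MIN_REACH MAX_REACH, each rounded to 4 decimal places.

Link lengths: [11.4, 5.0, 5.0]
max_reach = 11.4 + 5 + 5 = 21.4
L_max = max([11.4, 5.0, 5.0]) = 11.4
S (sum of others) = 21.4 - 11.4 = 10
min_reach = max(0, 11.4 - 10) = max(0, 1.4) = 1.4

Answer: 1.4000 21.4000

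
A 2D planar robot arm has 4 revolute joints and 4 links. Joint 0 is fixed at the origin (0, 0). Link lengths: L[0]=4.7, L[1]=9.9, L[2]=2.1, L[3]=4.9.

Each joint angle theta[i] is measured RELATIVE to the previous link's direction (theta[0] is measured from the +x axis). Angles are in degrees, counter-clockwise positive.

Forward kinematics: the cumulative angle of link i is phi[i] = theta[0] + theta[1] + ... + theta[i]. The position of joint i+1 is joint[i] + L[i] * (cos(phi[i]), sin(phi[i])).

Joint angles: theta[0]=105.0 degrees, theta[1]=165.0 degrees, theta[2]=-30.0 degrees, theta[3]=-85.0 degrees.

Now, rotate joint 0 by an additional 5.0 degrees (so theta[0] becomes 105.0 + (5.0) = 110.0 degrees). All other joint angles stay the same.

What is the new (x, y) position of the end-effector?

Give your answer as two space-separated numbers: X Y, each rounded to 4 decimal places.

Answer: -6.2366 -5.6731

Derivation:
joint[0] = (0.0000, 0.0000)  (base)
link 0: phi[0] = 110 = 110 deg
  cos(110 deg) = -0.3420, sin(110 deg) = 0.9397
  joint[1] = (0.0000, 0.0000) + 4.7 * (-0.3420, 0.9397) = (0.0000 + -1.6075, 0.0000 + 4.4166) = (-1.6075, 4.4166)
link 1: phi[1] = 110 + 165 = 275 deg
  cos(275 deg) = 0.0872, sin(275 deg) = -0.9962
  joint[2] = (-1.6075, 4.4166) + 9.9 * (0.0872, -0.9962) = (-1.6075 + 0.8628, 4.4166 + -9.8623) = (-0.7447, -5.4458)
link 2: phi[2] = 110 + 165 + -30 = 245 deg
  cos(245 deg) = -0.4226, sin(245 deg) = -0.9063
  joint[3] = (-0.7447, -5.4458) + 2.1 * (-0.4226, -0.9063) = (-0.7447 + -0.8875, -5.4458 + -1.9032) = (-1.6322, -7.3490)
link 3: phi[3] = 110 + 165 + -30 + -85 = 160 deg
  cos(160 deg) = -0.9397, sin(160 deg) = 0.3420
  joint[4] = (-1.6322, -7.3490) + 4.9 * (-0.9397, 0.3420) = (-1.6322 + -4.6045, -7.3490 + 1.6759) = (-6.2366, -5.6731)
End effector: (-6.2366, -5.6731)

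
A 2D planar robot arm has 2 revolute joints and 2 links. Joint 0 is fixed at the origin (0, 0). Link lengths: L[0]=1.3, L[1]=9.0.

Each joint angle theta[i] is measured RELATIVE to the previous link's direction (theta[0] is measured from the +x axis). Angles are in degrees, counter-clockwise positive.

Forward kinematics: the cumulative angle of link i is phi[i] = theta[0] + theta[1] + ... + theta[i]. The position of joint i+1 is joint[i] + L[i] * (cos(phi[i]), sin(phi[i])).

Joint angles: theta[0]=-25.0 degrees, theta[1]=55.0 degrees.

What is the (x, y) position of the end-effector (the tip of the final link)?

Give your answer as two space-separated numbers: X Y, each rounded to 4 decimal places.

joint[0] = (0.0000, 0.0000)  (base)
link 0: phi[0] = -25 = -25 deg
  cos(-25 deg) = 0.9063, sin(-25 deg) = -0.4226
  joint[1] = (0.0000, 0.0000) + 1.3 * (0.9063, -0.4226) = (0.0000 + 1.1782, 0.0000 + -0.5494) = (1.1782, -0.5494)
link 1: phi[1] = -25 + 55 = 30 deg
  cos(30 deg) = 0.8660, sin(30 deg) = 0.5000
  joint[2] = (1.1782, -0.5494) + 9 * (0.8660, 0.5000) = (1.1782 + 7.7942, -0.5494 + 4.5000) = (8.9724, 3.9506)
End effector: (8.9724, 3.9506)

Answer: 8.9724 3.9506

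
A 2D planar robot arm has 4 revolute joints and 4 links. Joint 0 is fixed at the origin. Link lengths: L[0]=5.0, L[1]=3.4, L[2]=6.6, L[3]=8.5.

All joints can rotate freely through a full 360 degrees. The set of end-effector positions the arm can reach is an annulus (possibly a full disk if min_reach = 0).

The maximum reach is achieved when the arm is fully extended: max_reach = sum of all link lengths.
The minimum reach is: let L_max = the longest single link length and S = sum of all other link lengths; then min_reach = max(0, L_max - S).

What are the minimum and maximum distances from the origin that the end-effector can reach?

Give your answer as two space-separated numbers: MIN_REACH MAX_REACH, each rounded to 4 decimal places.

Answer: 0.0000 23.5000

Derivation:
Link lengths: [5.0, 3.4, 6.6, 8.5]
max_reach = 5 + 3.4 + 6.6 + 8.5 = 23.5
L_max = max([5.0, 3.4, 6.6, 8.5]) = 8.5
S (sum of others) = 23.5 - 8.5 = 15
min_reach = max(0, 8.5 - 15) = max(0, -6.5) = 0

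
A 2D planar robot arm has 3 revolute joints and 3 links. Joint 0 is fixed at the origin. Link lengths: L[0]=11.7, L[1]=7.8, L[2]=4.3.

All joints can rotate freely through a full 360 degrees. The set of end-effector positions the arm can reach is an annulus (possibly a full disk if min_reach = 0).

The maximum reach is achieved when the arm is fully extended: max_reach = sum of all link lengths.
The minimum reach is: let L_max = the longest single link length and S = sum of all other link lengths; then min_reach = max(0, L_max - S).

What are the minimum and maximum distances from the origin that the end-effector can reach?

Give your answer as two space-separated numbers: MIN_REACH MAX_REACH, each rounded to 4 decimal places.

Link lengths: [11.7, 7.8, 4.3]
max_reach = 11.7 + 7.8 + 4.3 = 23.8
L_max = max([11.7, 7.8, 4.3]) = 11.7
S (sum of others) = 23.8 - 11.7 = 12.1
min_reach = max(0, 11.7 - 12.1) = max(0, -0.4) = 0

Answer: 0.0000 23.8000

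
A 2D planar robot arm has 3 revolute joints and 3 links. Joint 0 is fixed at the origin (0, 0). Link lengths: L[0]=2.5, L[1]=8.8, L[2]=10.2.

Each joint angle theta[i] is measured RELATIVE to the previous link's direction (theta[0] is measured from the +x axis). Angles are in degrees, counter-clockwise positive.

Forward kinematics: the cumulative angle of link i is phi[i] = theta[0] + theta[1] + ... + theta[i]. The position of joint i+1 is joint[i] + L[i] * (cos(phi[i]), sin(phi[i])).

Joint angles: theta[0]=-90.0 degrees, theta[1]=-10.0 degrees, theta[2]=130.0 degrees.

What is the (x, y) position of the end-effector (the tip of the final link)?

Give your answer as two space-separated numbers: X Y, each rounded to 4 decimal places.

joint[0] = (0.0000, 0.0000)  (base)
link 0: phi[0] = -90 = -90 deg
  cos(-90 deg) = 0.0000, sin(-90 deg) = -1.0000
  joint[1] = (0.0000, 0.0000) + 2.5 * (0.0000, -1.0000) = (0.0000 + 0.0000, 0.0000 + -2.5000) = (0.0000, -2.5000)
link 1: phi[1] = -90 + -10 = -100 deg
  cos(-100 deg) = -0.1736, sin(-100 deg) = -0.9848
  joint[2] = (0.0000, -2.5000) + 8.8 * (-0.1736, -0.9848) = (0.0000 + -1.5281, -2.5000 + -8.6663) = (-1.5281, -11.1663)
link 2: phi[2] = -90 + -10 + 130 = 30 deg
  cos(30 deg) = 0.8660, sin(30 deg) = 0.5000
  joint[3] = (-1.5281, -11.1663) + 10.2 * (0.8660, 0.5000) = (-1.5281 + 8.8335, -11.1663 + 5.1000) = (7.3054, -6.0663)
End effector: (7.3054, -6.0663)

Answer: 7.3054 -6.0663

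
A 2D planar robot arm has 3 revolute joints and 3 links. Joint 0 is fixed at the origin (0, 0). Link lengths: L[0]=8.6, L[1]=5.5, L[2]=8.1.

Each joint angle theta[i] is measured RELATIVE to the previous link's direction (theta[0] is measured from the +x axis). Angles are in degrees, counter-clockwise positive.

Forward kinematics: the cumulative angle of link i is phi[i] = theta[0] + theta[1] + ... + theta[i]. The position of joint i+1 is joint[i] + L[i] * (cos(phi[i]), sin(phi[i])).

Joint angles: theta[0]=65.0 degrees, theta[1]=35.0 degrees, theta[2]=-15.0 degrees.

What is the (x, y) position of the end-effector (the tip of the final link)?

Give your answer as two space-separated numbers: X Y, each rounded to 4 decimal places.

Answer: 3.3854 21.2799

Derivation:
joint[0] = (0.0000, 0.0000)  (base)
link 0: phi[0] = 65 = 65 deg
  cos(65 deg) = 0.4226, sin(65 deg) = 0.9063
  joint[1] = (0.0000, 0.0000) + 8.6 * (0.4226, 0.9063) = (0.0000 + 3.6345, 0.0000 + 7.7942) = (3.6345, 7.7942)
link 1: phi[1] = 65 + 35 = 100 deg
  cos(100 deg) = -0.1736, sin(100 deg) = 0.9848
  joint[2] = (3.6345, 7.7942) + 5.5 * (-0.1736, 0.9848) = (3.6345 + -0.9551, 7.7942 + 5.4164) = (2.6795, 13.2107)
link 2: phi[2] = 65 + 35 + -15 = 85 deg
  cos(85 deg) = 0.0872, sin(85 deg) = 0.9962
  joint[3] = (2.6795, 13.2107) + 8.1 * (0.0872, 0.9962) = (2.6795 + 0.7060, 13.2107 + 8.0692) = (3.3854, 21.2799)
End effector: (3.3854, 21.2799)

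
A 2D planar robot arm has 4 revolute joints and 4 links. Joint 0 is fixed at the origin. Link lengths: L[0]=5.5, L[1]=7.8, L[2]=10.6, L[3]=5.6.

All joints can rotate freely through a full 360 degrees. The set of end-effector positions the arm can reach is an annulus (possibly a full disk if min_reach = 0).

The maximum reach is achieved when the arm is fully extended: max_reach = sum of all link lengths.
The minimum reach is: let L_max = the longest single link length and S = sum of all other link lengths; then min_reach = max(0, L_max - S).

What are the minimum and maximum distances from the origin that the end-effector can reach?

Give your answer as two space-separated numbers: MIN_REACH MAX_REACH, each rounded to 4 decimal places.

Answer: 0.0000 29.5000

Derivation:
Link lengths: [5.5, 7.8, 10.6, 5.6]
max_reach = 5.5 + 7.8 + 10.6 + 5.6 = 29.5
L_max = max([5.5, 7.8, 10.6, 5.6]) = 10.6
S (sum of others) = 29.5 - 10.6 = 18.9
min_reach = max(0, 10.6 - 18.9) = max(0, -8.3) = 0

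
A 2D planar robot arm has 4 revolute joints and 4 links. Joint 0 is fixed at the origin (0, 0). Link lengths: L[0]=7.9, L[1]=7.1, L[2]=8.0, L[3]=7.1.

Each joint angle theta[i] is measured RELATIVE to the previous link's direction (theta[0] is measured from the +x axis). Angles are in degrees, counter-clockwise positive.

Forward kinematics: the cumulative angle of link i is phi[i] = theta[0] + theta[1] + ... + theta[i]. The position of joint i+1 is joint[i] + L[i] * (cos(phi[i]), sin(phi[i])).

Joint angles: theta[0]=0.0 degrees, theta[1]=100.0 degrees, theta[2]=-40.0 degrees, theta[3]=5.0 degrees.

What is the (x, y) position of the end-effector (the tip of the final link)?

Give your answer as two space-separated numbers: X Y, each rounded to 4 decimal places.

Answer: 13.6677 20.3551

Derivation:
joint[0] = (0.0000, 0.0000)  (base)
link 0: phi[0] = 0 = 0 deg
  cos(0 deg) = 1.0000, sin(0 deg) = 0.0000
  joint[1] = (0.0000, 0.0000) + 7.9 * (1.0000, 0.0000) = (0.0000 + 7.9000, 0.0000 + 0.0000) = (7.9000, 0.0000)
link 1: phi[1] = 0 + 100 = 100 deg
  cos(100 deg) = -0.1736, sin(100 deg) = 0.9848
  joint[2] = (7.9000, 0.0000) + 7.1 * (-0.1736, 0.9848) = (7.9000 + -1.2329, 0.0000 + 6.9921) = (6.6671, 6.9921)
link 2: phi[2] = 0 + 100 + -40 = 60 deg
  cos(60 deg) = 0.5000, sin(60 deg) = 0.8660
  joint[3] = (6.6671, 6.9921) + 8 * (0.5000, 0.8660) = (6.6671 + 4.0000, 6.9921 + 6.9282) = (10.6671, 13.9203)
link 3: phi[3] = 0 + 100 + -40 + 5 = 65 deg
  cos(65 deg) = 0.4226, sin(65 deg) = 0.9063
  joint[4] = (10.6671, 13.9203) + 7.1 * (0.4226, 0.9063) = (10.6671 + 3.0006, 13.9203 + 6.4348) = (13.6677, 20.3551)
End effector: (13.6677, 20.3551)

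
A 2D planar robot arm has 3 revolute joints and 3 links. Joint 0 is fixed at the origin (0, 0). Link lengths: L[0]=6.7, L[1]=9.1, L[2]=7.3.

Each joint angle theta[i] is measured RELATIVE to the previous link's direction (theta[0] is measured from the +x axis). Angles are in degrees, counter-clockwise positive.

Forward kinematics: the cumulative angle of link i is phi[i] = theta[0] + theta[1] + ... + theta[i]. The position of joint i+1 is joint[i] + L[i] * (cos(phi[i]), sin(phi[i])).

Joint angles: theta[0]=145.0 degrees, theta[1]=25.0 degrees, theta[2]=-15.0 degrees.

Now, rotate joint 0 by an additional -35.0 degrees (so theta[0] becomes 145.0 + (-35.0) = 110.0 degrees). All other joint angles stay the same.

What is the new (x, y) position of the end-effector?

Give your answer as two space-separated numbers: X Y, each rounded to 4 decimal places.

Answer: -12.3762 19.0526

Derivation:
joint[0] = (0.0000, 0.0000)  (base)
link 0: phi[0] = 110 = 110 deg
  cos(110 deg) = -0.3420, sin(110 deg) = 0.9397
  joint[1] = (0.0000, 0.0000) + 6.7 * (-0.3420, 0.9397) = (0.0000 + -2.2915, 0.0000 + 6.2959) = (-2.2915, 6.2959)
link 1: phi[1] = 110 + 25 = 135 deg
  cos(135 deg) = -0.7071, sin(135 deg) = 0.7071
  joint[2] = (-2.2915, 6.2959) + 9.1 * (-0.7071, 0.7071) = (-2.2915 + -6.4347, 6.2959 + 6.4347) = (-8.7262, 12.7306)
link 2: phi[2] = 110 + 25 + -15 = 120 deg
  cos(120 deg) = -0.5000, sin(120 deg) = 0.8660
  joint[3] = (-8.7262, 12.7306) + 7.3 * (-0.5000, 0.8660) = (-8.7262 + -3.6500, 12.7306 + 6.3220) = (-12.3762, 19.0526)
End effector: (-12.3762, 19.0526)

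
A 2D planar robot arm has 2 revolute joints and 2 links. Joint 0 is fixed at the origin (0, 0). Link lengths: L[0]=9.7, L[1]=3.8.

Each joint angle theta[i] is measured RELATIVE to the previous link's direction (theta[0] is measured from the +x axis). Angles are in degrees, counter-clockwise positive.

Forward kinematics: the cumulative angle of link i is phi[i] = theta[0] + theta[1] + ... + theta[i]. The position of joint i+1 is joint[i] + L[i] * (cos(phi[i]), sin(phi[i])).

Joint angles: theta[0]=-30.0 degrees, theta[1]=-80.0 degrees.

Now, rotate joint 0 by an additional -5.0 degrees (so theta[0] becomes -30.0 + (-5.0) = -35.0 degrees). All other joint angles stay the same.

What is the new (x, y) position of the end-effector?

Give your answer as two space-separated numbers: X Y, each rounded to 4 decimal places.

Answer: 6.3398 -9.0077

Derivation:
joint[0] = (0.0000, 0.0000)  (base)
link 0: phi[0] = -35 = -35 deg
  cos(-35 deg) = 0.8192, sin(-35 deg) = -0.5736
  joint[1] = (0.0000, 0.0000) + 9.7 * (0.8192, -0.5736) = (0.0000 + 7.9458, 0.0000 + -5.5637) = (7.9458, -5.5637)
link 1: phi[1] = -35 + -80 = -115 deg
  cos(-115 deg) = -0.4226, sin(-115 deg) = -0.9063
  joint[2] = (7.9458, -5.5637) + 3.8 * (-0.4226, -0.9063) = (7.9458 + -1.6059, -5.5637 + -3.4440) = (6.3398, -9.0077)
End effector: (6.3398, -9.0077)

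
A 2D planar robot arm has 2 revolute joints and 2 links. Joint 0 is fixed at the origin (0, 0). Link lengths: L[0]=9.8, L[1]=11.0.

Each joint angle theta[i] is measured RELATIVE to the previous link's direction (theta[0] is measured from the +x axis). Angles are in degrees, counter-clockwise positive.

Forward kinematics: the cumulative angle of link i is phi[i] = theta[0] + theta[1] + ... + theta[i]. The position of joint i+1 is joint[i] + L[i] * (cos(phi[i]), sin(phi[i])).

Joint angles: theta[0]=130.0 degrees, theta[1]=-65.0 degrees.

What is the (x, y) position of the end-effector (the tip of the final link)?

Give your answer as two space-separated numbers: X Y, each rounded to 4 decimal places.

Answer: -1.6505 17.4766

Derivation:
joint[0] = (0.0000, 0.0000)  (base)
link 0: phi[0] = 130 = 130 deg
  cos(130 deg) = -0.6428, sin(130 deg) = 0.7660
  joint[1] = (0.0000, 0.0000) + 9.8 * (-0.6428, 0.7660) = (0.0000 + -6.2993, 0.0000 + 7.5072) = (-6.2993, 7.5072)
link 1: phi[1] = 130 + -65 = 65 deg
  cos(65 deg) = 0.4226, sin(65 deg) = 0.9063
  joint[2] = (-6.2993, 7.5072) + 11 * (0.4226, 0.9063) = (-6.2993 + 4.6488, 7.5072 + 9.9694) = (-1.6505, 17.4766)
End effector: (-1.6505, 17.4766)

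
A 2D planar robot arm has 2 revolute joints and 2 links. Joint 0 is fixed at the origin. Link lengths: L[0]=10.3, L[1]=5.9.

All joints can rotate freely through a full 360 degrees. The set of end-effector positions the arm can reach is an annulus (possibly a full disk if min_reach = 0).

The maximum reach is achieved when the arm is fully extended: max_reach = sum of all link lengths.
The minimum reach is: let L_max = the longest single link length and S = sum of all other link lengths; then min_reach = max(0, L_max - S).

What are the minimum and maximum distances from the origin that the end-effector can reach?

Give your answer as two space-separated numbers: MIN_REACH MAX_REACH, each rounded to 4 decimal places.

Link lengths: [10.3, 5.9]
max_reach = 10.3 + 5.9 = 16.2
L_max = max([10.3, 5.9]) = 10.3
S (sum of others) = 16.2 - 10.3 = 5.9
min_reach = max(0, 10.3 - 5.9) = max(0, 4.4) = 4.4

Answer: 4.4000 16.2000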